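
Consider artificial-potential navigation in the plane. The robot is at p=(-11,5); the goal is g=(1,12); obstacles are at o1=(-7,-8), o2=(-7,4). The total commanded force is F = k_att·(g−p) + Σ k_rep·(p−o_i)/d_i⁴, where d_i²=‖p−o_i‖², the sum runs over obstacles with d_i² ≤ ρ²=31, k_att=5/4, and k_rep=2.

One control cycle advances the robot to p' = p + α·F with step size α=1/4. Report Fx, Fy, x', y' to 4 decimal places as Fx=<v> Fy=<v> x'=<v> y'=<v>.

F_att = 5/4·(g−p) = 5/4·(12,7) = (15.0000,8.7500)
o1: d²=185 > ρ²=31 → inactive
o2: d²=17 ≤ ρ²=31; F_rep = 2·(-4,1)/17² = (-0.0277,0.0069)
F = F_att + ΣF_rep = (14.9723,8.7569)
p' = p + 1/4·F = (-7.2569,7.1892)

Fx=14.9723 Fy=8.7569 x'=-7.2569 y'=7.1892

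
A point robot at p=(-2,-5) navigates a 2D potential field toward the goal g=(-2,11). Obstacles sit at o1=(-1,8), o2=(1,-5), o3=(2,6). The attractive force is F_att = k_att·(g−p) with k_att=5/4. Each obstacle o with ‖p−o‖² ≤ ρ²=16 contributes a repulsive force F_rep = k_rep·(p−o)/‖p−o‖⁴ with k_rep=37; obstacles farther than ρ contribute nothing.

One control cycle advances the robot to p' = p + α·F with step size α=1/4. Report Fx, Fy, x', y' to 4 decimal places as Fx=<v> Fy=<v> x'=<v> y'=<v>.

F_att = 5/4·(g−p) = 5/4·(0,16) = (0.0000,20.0000)
o1: d²=170 > ρ²=16 → inactive
o2: d²=9 ≤ ρ²=16; F_rep = 37·(-3,0)/9² = (-1.3704,0.0000)
o3: d²=137 > ρ²=16 → inactive
F = F_att + ΣF_rep = (-1.3704,20.0000)
p' = p + 1/4·F = (-2.3426,0.0000)

Fx=-1.3704 Fy=20.0000 x'=-2.3426 y'=0.0000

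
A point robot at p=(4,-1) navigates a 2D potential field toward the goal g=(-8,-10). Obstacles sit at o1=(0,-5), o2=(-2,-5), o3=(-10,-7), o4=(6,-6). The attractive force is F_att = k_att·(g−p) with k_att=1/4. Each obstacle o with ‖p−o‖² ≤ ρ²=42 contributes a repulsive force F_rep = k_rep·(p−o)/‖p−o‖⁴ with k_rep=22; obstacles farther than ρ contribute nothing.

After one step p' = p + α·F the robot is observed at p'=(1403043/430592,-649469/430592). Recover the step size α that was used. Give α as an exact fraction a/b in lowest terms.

α = 1/4

F_att = 1/4·(g−p) = 1/4·(-12,-9) = (-3.0000,-2.2500)
o1: d²=32 ≤ ρ²=42; F_rep = 22·(4,4)/32² = (0.0859,0.0859)
o2: d²=52 > ρ²=42 → inactive
o3: d²=232 > ρ²=42 → inactive
o4: d²=29 ≤ ρ²=42; F_rep = 22·(-2,5)/29² = (-0.0523,0.1308)
F = F_att + ΣF_rep = (-2.9664,-2.0333)
Δp = p'−p = (-0.7416,-0.5083); α = Δx/Fx = (-319325/430592) / (-319325/107648) = 1/4
check: Δy/Fy = (-218877/430592) / (-218877/107648) = 1/4 ✓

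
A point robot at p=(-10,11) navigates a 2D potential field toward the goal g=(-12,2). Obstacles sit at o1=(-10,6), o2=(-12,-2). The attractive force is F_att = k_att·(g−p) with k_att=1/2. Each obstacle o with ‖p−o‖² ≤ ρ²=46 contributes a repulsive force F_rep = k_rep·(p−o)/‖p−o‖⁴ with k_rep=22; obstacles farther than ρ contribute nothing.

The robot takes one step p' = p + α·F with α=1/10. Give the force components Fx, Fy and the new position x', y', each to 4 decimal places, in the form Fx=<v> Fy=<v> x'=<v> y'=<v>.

F_att = 1/2·(g−p) = 1/2·(-2,-9) = (-1.0000,-4.5000)
o1: d²=25 ≤ ρ²=46; F_rep = 22·(0,5)/25² = (0.0000,0.1760)
o2: d²=173 > ρ²=46 → inactive
F = F_att + ΣF_rep = (-1.0000,-4.3240)
p' = p + 1/10·F = (-10.1000,10.5676)

Fx=-1.0000 Fy=-4.3240 x'=-10.1000 y'=10.5676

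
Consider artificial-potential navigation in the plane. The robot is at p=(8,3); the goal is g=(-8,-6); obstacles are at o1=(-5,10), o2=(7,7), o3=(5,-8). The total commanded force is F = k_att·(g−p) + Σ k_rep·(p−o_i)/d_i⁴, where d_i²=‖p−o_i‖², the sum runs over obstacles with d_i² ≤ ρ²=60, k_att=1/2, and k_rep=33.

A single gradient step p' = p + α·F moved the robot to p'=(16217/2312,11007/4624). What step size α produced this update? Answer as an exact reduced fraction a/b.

F_att = 1/2·(g−p) = 1/2·(-16,-9) = (-8.0000,-4.5000)
o1: d²=218 > ρ²=60 → inactive
o2: d²=17 ≤ ρ²=60; F_rep = 33·(1,-4)/17² = (0.1142,-0.4567)
o3: d²=130 > ρ²=60 → inactive
F = F_att + ΣF_rep = (-7.8858,-4.9567)
Δp = p'−p = (-0.9857,-0.6196); α = Δx/Fx = (-2279/2312) / (-2279/289) = 1/8
check: Δy/Fy = (-2865/4624) / (-2865/578) = 1/8 ✓

α = 1/8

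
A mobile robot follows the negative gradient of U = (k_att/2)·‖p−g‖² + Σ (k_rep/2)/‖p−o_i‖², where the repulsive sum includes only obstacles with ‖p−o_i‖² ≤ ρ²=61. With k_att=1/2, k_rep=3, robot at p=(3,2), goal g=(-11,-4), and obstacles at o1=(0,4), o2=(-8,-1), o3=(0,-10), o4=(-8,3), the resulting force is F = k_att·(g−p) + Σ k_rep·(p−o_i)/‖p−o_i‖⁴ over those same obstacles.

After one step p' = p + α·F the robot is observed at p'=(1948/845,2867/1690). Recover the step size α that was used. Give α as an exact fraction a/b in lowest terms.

F_att = 1/2·(g−p) = 1/2·(-14,-6) = (-7.0000,-3.0000)
o1: d²=13 ≤ ρ²=61; F_rep = 3·(3,-2)/13² = (0.0533,-0.0355)
o2: d²=130 > ρ²=61 → inactive
o3: d²=153 > ρ²=61 → inactive
o4: d²=122 > ρ²=61 → inactive
F = F_att + ΣF_rep = (-6.9467,-3.0355)
Δp = p'−p = (-0.6947,-0.3036); α = Δx/Fx = (-587/845) / (-1174/169) = 1/10
check: Δy/Fy = (-513/1690) / (-513/169) = 1/10 ✓

α = 1/10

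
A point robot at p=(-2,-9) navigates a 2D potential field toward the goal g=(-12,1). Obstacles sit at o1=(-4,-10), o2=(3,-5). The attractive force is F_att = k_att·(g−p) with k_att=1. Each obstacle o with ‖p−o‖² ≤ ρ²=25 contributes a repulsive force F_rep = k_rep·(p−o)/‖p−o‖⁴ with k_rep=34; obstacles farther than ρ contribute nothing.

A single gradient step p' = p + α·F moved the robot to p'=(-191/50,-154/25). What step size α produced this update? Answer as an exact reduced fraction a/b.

F_att = 1·(g−p) = 1·(-10,10) = (-10.0000,10.0000)
o1: d²=5 ≤ ρ²=25; F_rep = 34·(2,1)/5² = (2.7200,1.3600)
o2: d²=41 > ρ²=25 → inactive
F = F_att + ΣF_rep = (-7.2800,11.3600)
Δp = p'−p = (-1.8200,2.8400); α = Δx/Fx = (-91/50) / (-182/25) = 1/4
check: Δy/Fy = (71/25) / (284/25) = 1/4 ✓

α = 1/4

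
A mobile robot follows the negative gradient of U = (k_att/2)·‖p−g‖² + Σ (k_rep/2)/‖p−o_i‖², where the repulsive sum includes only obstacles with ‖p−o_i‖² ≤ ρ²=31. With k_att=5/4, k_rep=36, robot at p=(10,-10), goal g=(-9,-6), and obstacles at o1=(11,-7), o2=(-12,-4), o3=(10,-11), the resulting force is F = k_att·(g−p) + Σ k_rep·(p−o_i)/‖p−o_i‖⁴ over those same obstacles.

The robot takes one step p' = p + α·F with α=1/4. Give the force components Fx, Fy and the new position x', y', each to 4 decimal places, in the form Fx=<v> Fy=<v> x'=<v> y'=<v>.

Fx=-24.1100 Fy=39.9200 x'=3.9725 y'=-0.0200

F_att = 5/4·(g−p) = 5/4·(-19,4) = (-23.7500,5.0000)
o1: d²=10 ≤ ρ²=31; F_rep = 36·(-1,-3)/10² = (-0.3600,-1.0800)
o2: d²=520 > ρ²=31 → inactive
o3: d²=1 ≤ ρ²=31; F_rep = 36·(0,1)/1² = (0.0000,36.0000)
F = F_att + ΣF_rep = (-24.1100,39.9200)
p' = p + 1/4·F = (3.9725,-0.0200)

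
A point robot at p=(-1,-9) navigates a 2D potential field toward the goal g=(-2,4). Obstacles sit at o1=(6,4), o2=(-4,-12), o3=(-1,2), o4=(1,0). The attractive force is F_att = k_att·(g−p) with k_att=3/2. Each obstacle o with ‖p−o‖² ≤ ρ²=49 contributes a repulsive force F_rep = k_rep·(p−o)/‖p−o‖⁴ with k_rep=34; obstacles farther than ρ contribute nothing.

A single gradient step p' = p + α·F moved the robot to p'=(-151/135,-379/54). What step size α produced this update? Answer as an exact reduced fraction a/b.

α = 1/10

F_att = 3/2·(g−p) = 3/2·(-1,13) = (-1.5000,19.5000)
o1: d²=218 > ρ²=49 → inactive
o2: d²=18 ≤ ρ²=49; F_rep = 34·(3,3)/18² = (0.3148,0.3148)
o3: d²=121 > ρ²=49 → inactive
o4: d²=85 > ρ²=49 → inactive
F = F_att + ΣF_rep = (-1.1852,19.8148)
Δp = p'−p = (-0.1185,1.9815); α = Δx/Fx = (-16/135) / (-32/27) = 1/10
check: Δy/Fy = (107/54) / (535/27) = 1/10 ✓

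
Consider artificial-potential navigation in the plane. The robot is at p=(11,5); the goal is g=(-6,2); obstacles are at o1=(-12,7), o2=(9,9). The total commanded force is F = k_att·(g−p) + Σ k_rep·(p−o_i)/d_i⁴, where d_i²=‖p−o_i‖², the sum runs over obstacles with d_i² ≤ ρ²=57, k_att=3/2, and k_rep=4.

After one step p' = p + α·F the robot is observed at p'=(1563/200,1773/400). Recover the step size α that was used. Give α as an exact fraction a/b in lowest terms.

F_att = 3/2·(g−p) = 3/2·(-17,-3) = (-25.5000,-4.5000)
o1: d²=533 > ρ²=57 → inactive
o2: d²=20 ≤ ρ²=57; F_rep = 4·(2,-4)/20² = (0.0200,-0.0400)
F = F_att + ΣF_rep = (-25.4800,-4.5400)
Δp = p'−p = (-3.1850,-0.5675); α = Δx/Fx = (-637/200) / (-637/25) = 1/8
check: Δy/Fy = (-227/400) / (-227/50) = 1/8 ✓

α = 1/8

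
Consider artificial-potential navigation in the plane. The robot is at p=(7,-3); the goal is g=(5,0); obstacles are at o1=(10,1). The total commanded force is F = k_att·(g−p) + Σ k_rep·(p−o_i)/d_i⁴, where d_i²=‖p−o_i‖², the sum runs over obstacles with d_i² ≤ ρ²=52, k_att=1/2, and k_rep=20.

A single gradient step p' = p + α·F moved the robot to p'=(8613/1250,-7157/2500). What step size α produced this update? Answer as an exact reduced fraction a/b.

F_att = 1/2·(g−p) = 1/2·(-2,3) = (-1.0000,1.5000)
o1: d²=25 ≤ ρ²=52; F_rep = 20·(-3,-4)/25² = (-0.0960,-0.1280)
F = F_att + ΣF_rep = (-1.0960,1.3720)
Δp = p'−p = (-0.1096,0.1372); α = Δx/Fx = (-137/1250) / (-137/125) = 1/10
check: Δy/Fy = (343/2500) / (343/250) = 1/10 ✓

α = 1/10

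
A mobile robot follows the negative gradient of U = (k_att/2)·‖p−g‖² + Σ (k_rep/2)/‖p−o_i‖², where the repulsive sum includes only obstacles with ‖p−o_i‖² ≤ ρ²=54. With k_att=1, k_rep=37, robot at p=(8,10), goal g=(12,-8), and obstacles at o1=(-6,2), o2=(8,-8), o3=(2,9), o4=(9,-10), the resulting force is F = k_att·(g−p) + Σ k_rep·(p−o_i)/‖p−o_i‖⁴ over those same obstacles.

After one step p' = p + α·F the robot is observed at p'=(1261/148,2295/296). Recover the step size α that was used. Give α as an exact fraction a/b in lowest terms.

F_att = 1·(g−p) = 1·(4,-18) = (4.0000,-18.0000)
o1: d²=260 > ρ²=54 → inactive
o2: d²=324 > ρ²=54 → inactive
o3: d²=37 ≤ ρ²=54; F_rep = 37·(6,1)/37² = (0.1622,0.0270)
o4: d²=401 > ρ²=54 → inactive
F = F_att + ΣF_rep = (4.1622,-17.9730)
Δp = p'−p = (0.5203,-2.2466); α = Δx/Fx = (77/148) / (154/37) = 1/8
check: Δy/Fy = (-665/296) / (-665/37) = 1/8 ✓

α = 1/8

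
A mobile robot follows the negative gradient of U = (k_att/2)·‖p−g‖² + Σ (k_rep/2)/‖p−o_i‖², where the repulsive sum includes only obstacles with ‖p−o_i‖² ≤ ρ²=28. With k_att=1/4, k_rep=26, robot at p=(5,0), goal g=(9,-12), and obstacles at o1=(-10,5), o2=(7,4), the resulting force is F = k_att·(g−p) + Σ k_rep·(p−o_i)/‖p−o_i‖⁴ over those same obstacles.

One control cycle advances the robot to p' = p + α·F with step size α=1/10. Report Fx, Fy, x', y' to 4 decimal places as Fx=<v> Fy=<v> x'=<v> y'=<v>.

Fx=0.8700 Fy=-3.2600 x'=5.0870 y'=-0.3260

F_att = 1/4·(g−p) = 1/4·(4,-12) = (1.0000,-3.0000)
o1: d²=250 > ρ²=28 → inactive
o2: d²=20 ≤ ρ²=28; F_rep = 26·(-2,-4)/20² = (-0.1300,-0.2600)
F = F_att + ΣF_rep = (0.8700,-3.2600)
p' = p + 1/10·F = (5.0870,-0.3260)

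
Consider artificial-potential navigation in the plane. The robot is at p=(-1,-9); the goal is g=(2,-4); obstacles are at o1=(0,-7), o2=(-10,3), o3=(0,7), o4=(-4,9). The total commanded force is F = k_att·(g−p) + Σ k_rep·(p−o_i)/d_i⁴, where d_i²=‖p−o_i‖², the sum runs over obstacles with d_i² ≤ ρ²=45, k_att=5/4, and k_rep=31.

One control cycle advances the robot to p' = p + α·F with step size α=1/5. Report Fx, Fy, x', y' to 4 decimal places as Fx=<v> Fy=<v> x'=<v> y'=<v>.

F_att = 5/4·(g−p) = 5/4·(3,5) = (3.7500,6.2500)
o1: d²=5 ≤ ρ²=45; F_rep = 31·(-1,-2)/5² = (-1.2400,-2.4800)
o2: d²=225 > ρ²=45 → inactive
o3: d²=257 > ρ²=45 → inactive
o4: d²=333 > ρ²=45 → inactive
F = F_att + ΣF_rep = (2.5100,3.7700)
p' = p + 1/5·F = (-0.4980,-8.2460)

Fx=2.5100 Fy=3.7700 x'=-0.4980 y'=-8.2460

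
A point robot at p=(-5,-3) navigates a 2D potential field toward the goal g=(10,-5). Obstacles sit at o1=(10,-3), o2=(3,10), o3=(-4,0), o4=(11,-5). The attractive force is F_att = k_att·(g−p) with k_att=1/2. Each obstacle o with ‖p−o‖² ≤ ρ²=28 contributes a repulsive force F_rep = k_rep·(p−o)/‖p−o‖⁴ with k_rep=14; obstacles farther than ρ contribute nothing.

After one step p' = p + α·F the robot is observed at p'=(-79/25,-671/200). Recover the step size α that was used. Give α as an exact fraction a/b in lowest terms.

α = 1/4

F_att = 1/2·(g−p) = 1/2·(15,-2) = (7.5000,-1.0000)
o1: d²=225 > ρ²=28 → inactive
o2: d²=233 > ρ²=28 → inactive
o3: d²=10 ≤ ρ²=28; F_rep = 14·(-1,-3)/10² = (-0.1400,-0.4200)
o4: d²=260 > ρ²=28 → inactive
F = F_att + ΣF_rep = (7.3600,-1.4200)
Δp = p'−p = (1.8400,-0.3550); α = Δx/Fx = (46/25) / (184/25) = 1/4
check: Δy/Fy = (-71/200) / (-71/50) = 1/4 ✓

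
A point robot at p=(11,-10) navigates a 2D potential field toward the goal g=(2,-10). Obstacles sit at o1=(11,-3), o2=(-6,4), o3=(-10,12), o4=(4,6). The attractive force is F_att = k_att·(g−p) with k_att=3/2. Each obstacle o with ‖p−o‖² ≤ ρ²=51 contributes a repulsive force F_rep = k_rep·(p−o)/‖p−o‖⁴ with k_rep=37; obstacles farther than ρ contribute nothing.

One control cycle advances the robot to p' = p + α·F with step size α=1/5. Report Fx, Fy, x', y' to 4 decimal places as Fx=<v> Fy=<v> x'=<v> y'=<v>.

Fx=-13.5000 Fy=-0.1079 x'=8.3000 y'=-10.0216

F_att = 3/2·(g−p) = 3/2·(-9,0) = (-13.5000,0.0000)
o1: d²=49 ≤ ρ²=51; F_rep = 37·(0,-7)/49² = (0.0000,-0.1079)
o2: d²=485 > ρ²=51 → inactive
o3: d²=925 > ρ²=51 → inactive
o4: d²=305 > ρ²=51 → inactive
F = F_att + ΣF_rep = (-13.5000,-0.1079)
p' = p + 1/5·F = (8.3000,-10.0216)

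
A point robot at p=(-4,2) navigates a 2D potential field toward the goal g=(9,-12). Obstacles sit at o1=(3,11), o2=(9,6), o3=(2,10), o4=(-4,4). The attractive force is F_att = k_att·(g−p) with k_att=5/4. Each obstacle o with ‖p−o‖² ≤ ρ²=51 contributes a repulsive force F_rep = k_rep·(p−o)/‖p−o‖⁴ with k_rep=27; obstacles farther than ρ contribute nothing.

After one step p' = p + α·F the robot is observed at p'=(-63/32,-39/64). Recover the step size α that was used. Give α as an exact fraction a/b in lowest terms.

α = 1/8

F_att = 5/4·(g−p) = 5/4·(13,-14) = (16.2500,-17.5000)
o1: d²=130 > ρ²=51 → inactive
o2: d²=185 > ρ²=51 → inactive
o3: d²=100 > ρ²=51 → inactive
o4: d²=4 ≤ ρ²=51; F_rep = 27·(0,-2)/4² = (0.0000,-3.3750)
F = F_att + ΣF_rep = (16.2500,-20.8750)
Δp = p'−p = (2.0312,-2.6094); α = Δx/Fx = (65/32) / (65/4) = 1/8
check: Δy/Fy = (-167/64) / (-167/8) = 1/8 ✓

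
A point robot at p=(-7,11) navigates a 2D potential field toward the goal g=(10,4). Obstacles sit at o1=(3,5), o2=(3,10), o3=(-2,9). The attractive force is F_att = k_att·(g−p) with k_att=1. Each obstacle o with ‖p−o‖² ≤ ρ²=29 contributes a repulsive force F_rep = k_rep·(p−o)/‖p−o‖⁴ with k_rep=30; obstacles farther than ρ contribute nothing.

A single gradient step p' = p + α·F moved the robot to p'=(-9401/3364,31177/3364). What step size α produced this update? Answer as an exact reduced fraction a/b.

F_att = 1·(g−p) = 1·(17,-7) = (17.0000,-7.0000)
o1: d²=136 > ρ²=29 → inactive
o2: d²=101 > ρ²=29 → inactive
o3: d²=29 ≤ ρ²=29; F_rep = 30·(-5,2)/29² = (-0.1784,0.0713)
F = F_att + ΣF_rep = (16.8216,-6.9287)
Δp = p'−p = (4.2054,-1.7322); α = Δx/Fx = (14147/3364) / (14147/841) = 1/4
check: Δy/Fy = (-5827/3364) / (-5827/841) = 1/4 ✓

α = 1/4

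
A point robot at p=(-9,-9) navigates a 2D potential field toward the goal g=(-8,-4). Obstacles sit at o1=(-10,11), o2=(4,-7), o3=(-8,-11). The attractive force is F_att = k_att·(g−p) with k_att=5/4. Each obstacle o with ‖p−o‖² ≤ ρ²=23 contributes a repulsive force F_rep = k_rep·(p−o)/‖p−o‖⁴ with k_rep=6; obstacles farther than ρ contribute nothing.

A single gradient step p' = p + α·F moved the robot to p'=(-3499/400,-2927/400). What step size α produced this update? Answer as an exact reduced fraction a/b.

α = 1/4

F_att = 5/4·(g−p) = 5/4·(1,5) = (1.2500,6.2500)
o1: d²=401 > ρ²=23 → inactive
o2: d²=173 > ρ²=23 → inactive
o3: d²=5 ≤ ρ²=23; F_rep = 6·(-1,2)/5² = (-0.2400,0.4800)
F = F_att + ΣF_rep = (1.0100,6.7300)
Δp = p'−p = (0.2525,1.6825); α = Δx/Fx = (101/400) / (101/100) = 1/4
check: Δy/Fy = (673/400) / (673/100) = 1/4 ✓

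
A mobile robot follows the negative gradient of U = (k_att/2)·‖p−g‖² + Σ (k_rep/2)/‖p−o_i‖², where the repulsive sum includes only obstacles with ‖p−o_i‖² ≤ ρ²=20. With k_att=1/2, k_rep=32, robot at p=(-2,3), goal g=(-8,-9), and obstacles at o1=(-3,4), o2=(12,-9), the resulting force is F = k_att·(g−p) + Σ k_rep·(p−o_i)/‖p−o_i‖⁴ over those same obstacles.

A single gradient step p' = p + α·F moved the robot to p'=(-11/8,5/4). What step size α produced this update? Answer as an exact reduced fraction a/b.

α = 1/8

F_att = 1/2·(g−p) = 1/2·(-6,-12) = (-3.0000,-6.0000)
o1: d²=2 ≤ ρ²=20; F_rep = 32·(1,-1)/2² = (8.0000,-8.0000)
o2: d²=340 > ρ²=20 → inactive
F = F_att + ΣF_rep = (5.0000,-14.0000)
Δp = p'−p = (0.6250,-1.7500); α = Δx/Fx = (5/8) / (5) = 1/8
check: Δy/Fy = (-7/4) / (-14) = 1/8 ✓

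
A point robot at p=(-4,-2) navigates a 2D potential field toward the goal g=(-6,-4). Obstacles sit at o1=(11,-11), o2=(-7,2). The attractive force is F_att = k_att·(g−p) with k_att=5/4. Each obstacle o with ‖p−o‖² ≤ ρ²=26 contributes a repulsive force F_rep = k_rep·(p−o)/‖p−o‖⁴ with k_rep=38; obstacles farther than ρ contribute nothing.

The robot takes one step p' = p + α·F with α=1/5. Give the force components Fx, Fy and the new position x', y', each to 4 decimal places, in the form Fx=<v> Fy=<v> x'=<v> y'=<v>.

Fx=-2.3176 Fy=-2.7432 x'=-4.4635 y'=-2.5486

F_att = 5/4·(g−p) = 5/4·(-2,-2) = (-2.5000,-2.5000)
o1: d²=306 > ρ²=26 → inactive
o2: d²=25 ≤ ρ²=26; F_rep = 38·(3,-4)/25² = (0.1824,-0.2432)
F = F_att + ΣF_rep = (-2.3176,-2.7432)
p' = p + 1/5·F = (-4.4635,-2.5486)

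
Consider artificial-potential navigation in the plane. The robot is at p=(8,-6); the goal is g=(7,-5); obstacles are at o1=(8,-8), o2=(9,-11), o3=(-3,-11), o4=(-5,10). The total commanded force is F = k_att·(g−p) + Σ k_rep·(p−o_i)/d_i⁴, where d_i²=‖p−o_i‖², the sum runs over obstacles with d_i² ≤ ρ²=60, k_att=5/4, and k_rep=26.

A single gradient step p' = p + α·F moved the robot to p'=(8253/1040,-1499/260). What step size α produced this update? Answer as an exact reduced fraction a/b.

α = 1/20

F_att = 5/4·(g−p) = 5/4·(-1,1) = (-1.2500,1.2500)
o1: d²=4 ≤ ρ²=60; F_rep = 26·(0,2)/4² = (0.0000,3.2500)
o2: d²=26 ≤ ρ²=60; F_rep = 26·(-1,5)/26² = (-0.0385,0.1923)
o3: d²=146 > ρ²=60 → inactive
o4: d²=425 > ρ²=60 → inactive
F = F_att + ΣF_rep = (-1.2885,4.6923)
Δp = p'−p = (-0.0644,0.2346); α = Δx/Fx = (-67/1040) / (-67/52) = 1/20
check: Δy/Fy = (61/260) / (61/13) = 1/20 ✓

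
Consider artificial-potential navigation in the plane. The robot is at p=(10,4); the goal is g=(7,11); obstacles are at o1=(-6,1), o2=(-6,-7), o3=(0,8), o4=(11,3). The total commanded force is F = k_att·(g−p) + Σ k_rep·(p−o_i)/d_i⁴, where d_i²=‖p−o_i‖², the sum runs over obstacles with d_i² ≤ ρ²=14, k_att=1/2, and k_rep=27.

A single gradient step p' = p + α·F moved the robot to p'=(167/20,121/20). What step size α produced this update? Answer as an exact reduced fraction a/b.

α = 1/5

F_att = 1/2·(g−p) = 1/2·(-3,7) = (-1.5000,3.5000)
o1: d²=265 > ρ²=14 → inactive
o2: d²=377 > ρ²=14 → inactive
o3: d²=116 > ρ²=14 → inactive
o4: d²=2 ≤ ρ²=14; F_rep = 27·(-1,1)/2² = (-6.7500,6.7500)
F = F_att + ΣF_rep = (-8.2500,10.2500)
Δp = p'−p = (-1.6500,2.0500); α = Δx/Fx = (-33/20) / (-33/4) = 1/5
check: Δy/Fy = (41/20) / (41/4) = 1/5 ✓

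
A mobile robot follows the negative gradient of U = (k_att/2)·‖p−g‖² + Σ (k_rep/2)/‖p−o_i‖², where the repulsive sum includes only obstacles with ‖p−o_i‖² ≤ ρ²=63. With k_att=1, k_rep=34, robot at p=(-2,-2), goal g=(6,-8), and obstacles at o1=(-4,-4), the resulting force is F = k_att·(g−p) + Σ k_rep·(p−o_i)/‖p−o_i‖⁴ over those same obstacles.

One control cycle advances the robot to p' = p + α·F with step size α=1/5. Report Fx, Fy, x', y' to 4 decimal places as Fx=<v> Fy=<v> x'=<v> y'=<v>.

F_att = 1·(g−p) = 1·(8,-6) = (8.0000,-6.0000)
o1: d²=8 ≤ ρ²=63; F_rep = 34·(2,2)/8² = (1.0625,1.0625)
F = F_att + ΣF_rep = (9.0625,-4.9375)
p' = p + 1/5·F = (-0.1875,-2.9875)

Fx=9.0625 Fy=-4.9375 x'=-0.1875 y'=-2.9875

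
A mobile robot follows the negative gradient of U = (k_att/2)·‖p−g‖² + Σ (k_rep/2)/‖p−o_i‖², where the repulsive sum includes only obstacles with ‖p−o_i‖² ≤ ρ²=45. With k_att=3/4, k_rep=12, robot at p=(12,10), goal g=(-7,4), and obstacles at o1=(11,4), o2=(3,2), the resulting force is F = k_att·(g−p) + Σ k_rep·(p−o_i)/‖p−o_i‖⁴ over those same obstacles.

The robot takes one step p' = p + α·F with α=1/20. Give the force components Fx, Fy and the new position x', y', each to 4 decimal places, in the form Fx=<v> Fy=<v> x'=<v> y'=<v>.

F_att = 3/4·(g−p) = 3/4·(-19,-6) = (-14.2500,-4.5000)
o1: d²=37 ≤ ρ²=45; F_rep = 12·(1,6)/37² = (0.0088,0.0526)
o2: d²=145 > ρ²=45 → inactive
F = F_att + ΣF_rep = (-14.2412,-4.4474)
p' = p + 1/20·F = (11.2879,9.7776)

Fx=-14.2412 Fy=-4.4474 x'=11.2879 y'=9.7776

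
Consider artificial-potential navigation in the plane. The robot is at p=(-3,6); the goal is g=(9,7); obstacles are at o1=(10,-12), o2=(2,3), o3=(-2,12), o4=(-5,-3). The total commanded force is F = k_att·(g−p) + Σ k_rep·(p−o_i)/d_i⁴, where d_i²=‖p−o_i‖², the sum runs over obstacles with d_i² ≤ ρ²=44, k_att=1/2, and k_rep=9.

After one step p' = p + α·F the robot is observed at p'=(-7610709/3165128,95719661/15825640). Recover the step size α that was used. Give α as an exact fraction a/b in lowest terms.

α = 1/10

F_att = 1/2·(g−p) = 1/2·(12,1) = (6.0000,0.5000)
o1: d²=493 > ρ²=44 → inactive
o2: d²=34 ≤ ρ²=44; F_rep = 9·(-5,3)/34² = (-0.0389,0.0234)
o3: d²=37 ≤ ρ²=44; F_rep = 9·(-1,-6)/37² = (-0.0066,-0.0394)
o4: d²=85 > ρ²=44 → inactive
F = F_att + ΣF_rep = (5.9545,0.4839)
Δp = p'−p = (0.5954,0.0484); α = Δx/Fx = (1884675/3165128) / (9423375/1582564) = 1/10
check: Δy/Fy = (765821/15825640) / (765821/1582564) = 1/10 ✓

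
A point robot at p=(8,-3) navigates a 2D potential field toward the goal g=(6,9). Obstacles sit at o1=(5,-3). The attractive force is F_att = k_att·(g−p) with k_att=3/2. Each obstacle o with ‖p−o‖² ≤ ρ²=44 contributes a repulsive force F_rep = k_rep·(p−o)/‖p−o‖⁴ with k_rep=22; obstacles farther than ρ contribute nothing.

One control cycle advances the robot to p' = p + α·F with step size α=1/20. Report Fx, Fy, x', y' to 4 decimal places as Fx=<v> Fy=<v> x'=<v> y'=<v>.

F_att = 3/2·(g−p) = 3/2·(-2,12) = (-3.0000,18.0000)
o1: d²=9 ≤ ρ²=44; F_rep = 22·(3,0)/9² = (0.8148,0.0000)
F = F_att + ΣF_rep = (-2.1852,18.0000)
p' = p + 1/20·F = (7.8907,-2.1000)

Fx=-2.1852 Fy=18.0000 x'=7.8907 y'=-2.1000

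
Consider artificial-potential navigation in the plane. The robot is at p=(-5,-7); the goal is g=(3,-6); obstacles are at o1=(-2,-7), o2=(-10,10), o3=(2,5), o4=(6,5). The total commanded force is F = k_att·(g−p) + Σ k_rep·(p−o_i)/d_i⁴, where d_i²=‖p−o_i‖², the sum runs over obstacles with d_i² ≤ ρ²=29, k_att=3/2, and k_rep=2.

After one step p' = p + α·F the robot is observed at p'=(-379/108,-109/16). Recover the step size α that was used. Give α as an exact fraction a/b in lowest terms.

α = 1/8

F_att = 3/2·(g−p) = 3/2·(8,1) = (12.0000,1.5000)
o1: d²=9 ≤ ρ²=29; F_rep = 2·(-3,0)/9² = (-0.0741,0.0000)
o2: d²=314 > ρ²=29 → inactive
o3: d²=193 > ρ²=29 → inactive
o4: d²=265 > ρ²=29 → inactive
F = F_att + ΣF_rep = (11.9259,1.5000)
Δp = p'−p = (1.4907,0.1875); α = Δx/Fx = (161/108) / (322/27) = 1/8
check: Δy/Fy = (3/16) / (3/2) = 1/8 ✓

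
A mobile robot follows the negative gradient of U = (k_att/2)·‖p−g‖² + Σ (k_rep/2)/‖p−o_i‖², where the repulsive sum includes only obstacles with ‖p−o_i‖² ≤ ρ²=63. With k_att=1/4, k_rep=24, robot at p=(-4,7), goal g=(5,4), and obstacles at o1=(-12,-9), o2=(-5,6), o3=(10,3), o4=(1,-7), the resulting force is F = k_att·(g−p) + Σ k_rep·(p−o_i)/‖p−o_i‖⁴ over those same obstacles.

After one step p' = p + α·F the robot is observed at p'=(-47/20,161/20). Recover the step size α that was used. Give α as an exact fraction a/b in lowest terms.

α = 1/5

F_att = 1/4·(g−p) = 1/4·(9,-3) = (2.2500,-0.7500)
o1: d²=320 > ρ²=63 → inactive
o2: d²=2 ≤ ρ²=63; F_rep = 24·(1,1)/2² = (6.0000,6.0000)
o3: d²=212 > ρ²=63 → inactive
o4: d²=221 > ρ²=63 → inactive
F = F_att + ΣF_rep = (8.2500,5.2500)
Δp = p'−p = (1.6500,1.0500); α = Δx/Fx = (33/20) / (33/4) = 1/5
check: Δy/Fy = (21/20) / (21/4) = 1/5 ✓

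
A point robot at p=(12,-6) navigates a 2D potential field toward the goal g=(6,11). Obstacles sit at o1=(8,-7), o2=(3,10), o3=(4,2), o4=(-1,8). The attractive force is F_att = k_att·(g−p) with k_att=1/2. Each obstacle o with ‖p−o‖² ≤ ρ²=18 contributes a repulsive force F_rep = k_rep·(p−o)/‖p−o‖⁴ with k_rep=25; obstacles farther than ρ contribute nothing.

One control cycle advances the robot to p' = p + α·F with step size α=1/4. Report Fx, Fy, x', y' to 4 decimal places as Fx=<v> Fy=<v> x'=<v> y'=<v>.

Fx=-2.6540 Fy=8.5865 x'=11.3365 y'=-3.8534

F_att = 1/2·(g−p) = 1/2·(-6,17) = (-3.0000,8.5000)
o1: d²=17 ≤ ρ²=18; F_rep = 25·(4,1)/17² = (0.3460,0.0865)
o2: d²=337 > ρ²=18 → inactive
o3: d²=128 > ρ²=18 → inactive
o4: d²=365 > ρ²=18 → inactive
F = F_att + ΣF_rep = (-2.6540,8.5865)
p' = p + 1/4·F = (11.3365,-3.8534)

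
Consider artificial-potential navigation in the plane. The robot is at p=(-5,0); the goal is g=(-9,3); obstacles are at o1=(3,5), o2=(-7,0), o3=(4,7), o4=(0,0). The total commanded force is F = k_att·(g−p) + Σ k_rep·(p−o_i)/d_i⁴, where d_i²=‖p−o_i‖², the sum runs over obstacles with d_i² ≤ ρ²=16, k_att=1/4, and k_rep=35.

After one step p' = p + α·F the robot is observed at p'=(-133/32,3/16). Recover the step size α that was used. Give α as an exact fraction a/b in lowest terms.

α = 1/4

F_att = 1/4·(g−p) = 1/4·(-4,3) = (-1.0000,0.7500)
o1: d²=89 > ρ²=16 → inactive
o2: d²=4 ≤ ρ²=16; F_rep = 35·(2,0)/4² = (4.3750,0.0000)
o3: d²=130 > ρ²=16 → inactive
o4: d²=25 > ρ²=16 → inactive
F = F_att + ΣF_rep = (3.3750,0.7500)
Δp = p'−p = (0.8438,0.1875); α = Δx/Fx = (27/32) / (27/8) = 1/4
check: Δy/Fy = (3/16) / (3/4) = 1/4 ✓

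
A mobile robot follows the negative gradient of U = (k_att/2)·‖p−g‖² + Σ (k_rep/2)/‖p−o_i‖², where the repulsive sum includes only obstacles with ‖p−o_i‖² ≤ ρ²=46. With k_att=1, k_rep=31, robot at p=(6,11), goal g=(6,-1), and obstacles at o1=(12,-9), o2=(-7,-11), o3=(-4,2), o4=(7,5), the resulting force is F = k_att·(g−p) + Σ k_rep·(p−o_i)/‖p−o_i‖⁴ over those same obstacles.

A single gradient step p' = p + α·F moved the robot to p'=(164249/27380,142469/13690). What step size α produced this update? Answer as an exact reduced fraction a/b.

F_att = 1·(g−p) = 1·(0,-12) = (0.0000,-12.0000)
o1: d²=436 > ρ²=46 → inactive
o2: d²=653 > ρ²=46 → inactive
o3: d²=181 > ρ²=46 → inactive
o4: d²=37 ≤ ρ²=46; F_rep = 31·(-1,6)/37² = (-0.0226,0.1359)
F = F_att + ΣF_rep = (-0.0226,-11.8641)
Δp = p'−p = (-0.0011,-0.5932); α = Δx/Fx = (-31/27380) / (-31/1369) = 1/20
check: Δy/Fy = (-8121/13690) / (-16242/1369) = 1/20 ✓

α = 1/20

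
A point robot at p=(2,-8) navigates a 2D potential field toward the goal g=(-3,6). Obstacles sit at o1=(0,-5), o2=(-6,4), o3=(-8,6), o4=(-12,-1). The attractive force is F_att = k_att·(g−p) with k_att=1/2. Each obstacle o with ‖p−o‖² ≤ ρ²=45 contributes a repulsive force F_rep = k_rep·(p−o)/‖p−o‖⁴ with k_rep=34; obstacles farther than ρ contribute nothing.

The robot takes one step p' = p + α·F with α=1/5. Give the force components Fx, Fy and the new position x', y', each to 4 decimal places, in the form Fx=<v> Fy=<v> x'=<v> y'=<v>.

Fx=-2.0976 Fy=6.3964 x'=1.5805 y'=-6.7207

F_att = 1/2·(g−p) = 1/2·(-5,14) = (-2.5000,7.0000)
o1: d²=13 ≤ ρ²=45; F_rep = 34·(2,-3)/13² = (0.4024,-0.6036)
o2: d²=208 > ρ²=45 → inactive
o3: d²=296 > ρ²=45 → inactive
o4: d²=245 > ρ²=45 → inactive
F = F_att + ΣF_rep = (-2.0976,6.3964)
p' = p + 1/5·F = (1.5805,-6.7207)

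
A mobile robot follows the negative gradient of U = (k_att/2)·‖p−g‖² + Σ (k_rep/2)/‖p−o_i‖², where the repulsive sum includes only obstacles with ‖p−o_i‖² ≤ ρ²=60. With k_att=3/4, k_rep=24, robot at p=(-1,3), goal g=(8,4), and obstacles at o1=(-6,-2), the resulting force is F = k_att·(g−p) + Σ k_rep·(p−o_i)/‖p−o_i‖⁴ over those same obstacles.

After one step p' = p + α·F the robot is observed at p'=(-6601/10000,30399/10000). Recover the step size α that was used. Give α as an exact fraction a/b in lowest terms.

α = 1/20

F_att = 3/4·(g−p) = 3/4·(9,1) = (6.7500,0.7500)
o1: d²=50 ≤ ρ²=60; F_rep = 24·(5,5)/50² = (0.0480,0.0480)
F = F_att + ΣF_rep = (6.7980,0.7980)
Δp = p'−p = (0.3399,0.0399); α = Δx/Fx = (3399/10000) / (3399/500) = 1/20
check: Δy/Fy = (399/10000) / (399/500) = 1/20 ✓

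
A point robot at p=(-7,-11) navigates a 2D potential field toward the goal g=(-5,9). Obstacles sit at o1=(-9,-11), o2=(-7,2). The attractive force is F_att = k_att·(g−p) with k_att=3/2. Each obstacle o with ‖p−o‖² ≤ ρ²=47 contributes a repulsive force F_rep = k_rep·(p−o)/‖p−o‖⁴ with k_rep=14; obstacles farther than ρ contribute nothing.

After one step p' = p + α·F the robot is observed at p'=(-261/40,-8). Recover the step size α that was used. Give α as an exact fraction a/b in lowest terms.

F_att = 3/2·(g−p) = 3/2·(2,20) = (3.0000,30.0000)
o1: d²=4 ≤ ρ²=47; F_rep = 14·(2,0)/4² = (1.7500,0.0000)
o2: d²=169 > ρ²=47 → inactive
F = F_att + ΣF_rep = (4.7500,30.0000)
Δp = p'−p = (0.4750,3.0000); α = Δx/Fx = (19/40) / (19/4) = 1/10
check: Δy/Fy = (3) / (30) = 1/10 ✓

α = 1/10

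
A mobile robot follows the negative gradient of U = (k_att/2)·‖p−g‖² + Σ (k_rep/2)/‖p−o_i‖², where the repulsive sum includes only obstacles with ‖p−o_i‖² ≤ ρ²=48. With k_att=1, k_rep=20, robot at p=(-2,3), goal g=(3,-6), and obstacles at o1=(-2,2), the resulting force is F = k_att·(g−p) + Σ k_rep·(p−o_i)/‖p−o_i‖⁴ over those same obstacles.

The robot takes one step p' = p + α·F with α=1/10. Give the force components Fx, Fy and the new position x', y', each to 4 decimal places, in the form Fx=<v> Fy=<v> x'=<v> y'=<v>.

F_att = 1·(g−p) = 1·(5,-9) = (5.0000,-9.0000)
o1: d²=1 ≤ ρ²=48; F_rep = 20·(0,1)/1² = (0.0000,20.0000)
F = F_att + ΣF_rep = (5.0000,11.0000)
p' = p + 1/10·F = (-1.5000,4.1000)

Fx=5.0000 Fy=11.0000 x'=-1.5000 y'=4.1000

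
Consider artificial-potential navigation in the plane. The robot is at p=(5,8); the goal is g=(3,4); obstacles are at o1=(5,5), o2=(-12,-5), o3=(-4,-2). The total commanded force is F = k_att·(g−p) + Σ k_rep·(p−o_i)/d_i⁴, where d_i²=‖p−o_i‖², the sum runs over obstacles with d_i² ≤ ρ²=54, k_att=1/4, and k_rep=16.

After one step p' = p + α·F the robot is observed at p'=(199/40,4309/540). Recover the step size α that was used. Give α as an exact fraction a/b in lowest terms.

α = 1/20

F_att = 1/4·(g−p) = 1/4·(-2,-4) = (-0.5000,-1.0000)
o1: d²=9 ≤ ρ²=54; F_rep = 16·(0,3)/9² = (0.0000,0.5926)
o2: d²=458 > ρ²=54 → inactive
o3: d²=181 > ρ²=54 → inactive
F = F_att + ΣF_rep = (-0.5000,-0.4074)
Δp = p'−p = (-0.0250,-0.0204); α = Δx/Fx = (-1/40) / (-1/2) = 1/20
check: Δy/Fy = (-11/540) / (-11/27) = 1/20 ✓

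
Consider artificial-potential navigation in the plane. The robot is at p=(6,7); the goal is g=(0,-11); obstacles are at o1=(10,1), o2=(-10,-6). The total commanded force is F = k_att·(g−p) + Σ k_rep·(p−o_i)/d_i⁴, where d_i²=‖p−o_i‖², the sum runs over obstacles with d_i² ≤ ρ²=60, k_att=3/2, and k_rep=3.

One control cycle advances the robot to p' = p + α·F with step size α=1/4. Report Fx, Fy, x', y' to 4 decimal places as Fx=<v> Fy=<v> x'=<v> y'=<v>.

Fx=-9.0044 Fy=-26.9933 x'=3.7489 y'=0.2517

F_att = 3/2·(g−p) = 3/2·(-6,-18) = (-9.0000,-27.0000)
o1: d²=52 ≤ ρ²=60; F_rep = 3·(-4,6)/52² = (-0.0044,0.0067)
o2: d²=425 > ρ²=60 → inactive
F = F_att + ΣF_rep = (-9.0044,-26.9933)
p' = p + 1/4·F = (3.7489,0.2517)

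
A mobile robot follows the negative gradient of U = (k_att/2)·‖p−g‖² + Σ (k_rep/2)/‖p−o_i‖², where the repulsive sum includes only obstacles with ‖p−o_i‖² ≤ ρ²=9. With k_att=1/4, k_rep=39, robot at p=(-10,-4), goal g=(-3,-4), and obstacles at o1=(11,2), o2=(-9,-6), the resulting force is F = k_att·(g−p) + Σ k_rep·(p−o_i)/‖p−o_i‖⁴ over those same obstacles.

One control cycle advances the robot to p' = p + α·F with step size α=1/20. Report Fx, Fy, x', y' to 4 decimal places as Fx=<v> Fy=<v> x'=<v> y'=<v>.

F_att = 1/4·(g−p) = 1/4·(7,0) = (1.7500,0.0000)
o1: d²=477 > ρ²=9 → inactive
o2: d²=5 ≤ ρ²=9; F_rep = 39·(-1,2)/5² = (-1.5600,3.1200)
F = F_att + ΣF_rep = (0.1900,3.1200)
p' = p + 1/20·F = (-9.9905,-3.8440)

Fx=0.1900 Fy=3.1200 x'=-9.9905 y'=-3.8440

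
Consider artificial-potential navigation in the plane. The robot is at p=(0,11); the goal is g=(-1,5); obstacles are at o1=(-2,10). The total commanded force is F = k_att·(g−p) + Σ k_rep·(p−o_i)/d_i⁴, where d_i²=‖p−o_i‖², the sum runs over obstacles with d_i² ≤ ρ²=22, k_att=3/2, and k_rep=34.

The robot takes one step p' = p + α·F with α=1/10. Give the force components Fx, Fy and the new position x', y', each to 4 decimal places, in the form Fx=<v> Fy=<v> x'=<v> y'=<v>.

Fx=1.2200 Fy=-7.6400 x'=0.1220 y'=10.2360

F_att = 3/2·(g−p) = 3/2·(-1,-6) = (-1.5000,-9.0000)
o1: d²=5 ≤ ρ²=22; F_rep = 34·(2,1)/5² = (2.7200,1.3600)
F = F_att + ΣF_rep = (1.2200,-7.6400)
p' = p + 1/10·F = (0.1220,10.2360)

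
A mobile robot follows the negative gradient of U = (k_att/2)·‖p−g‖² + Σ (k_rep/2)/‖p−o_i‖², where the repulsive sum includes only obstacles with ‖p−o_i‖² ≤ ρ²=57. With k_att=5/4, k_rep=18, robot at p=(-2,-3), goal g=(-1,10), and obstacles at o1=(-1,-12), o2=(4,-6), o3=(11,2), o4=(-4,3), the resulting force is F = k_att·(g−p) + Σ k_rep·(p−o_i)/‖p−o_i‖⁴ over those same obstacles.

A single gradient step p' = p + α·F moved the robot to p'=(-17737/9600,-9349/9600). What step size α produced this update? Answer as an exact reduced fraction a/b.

F_att = 5/4·(g−p) = 5/4·(1,13) = (1.2500,16.2500)
o1: d²=82 > ρ²=57 → inactive
o2: d²=45 ≤ ρ²=57; F_rep = 18·(-6,3)/45² = (-0.0533,0.0267)
o3: d²=194 > ρ²=57 → inactive
o4: d²=40 ≤ ρ²=57; F_rep = 18·(2,-6)/40² = (0.0225,-0.0675)
F = F_att + ΣF_rep = (1.2192,16.2092)
Δp = p'−p = (0.1524,2.0261); α = Δx/Fx = (1463/9600) / (1463/1200) = 1/8
check: Δy/Fy = (19451/9600) / (19451/1200) = 1/8 ✓

α = 1/8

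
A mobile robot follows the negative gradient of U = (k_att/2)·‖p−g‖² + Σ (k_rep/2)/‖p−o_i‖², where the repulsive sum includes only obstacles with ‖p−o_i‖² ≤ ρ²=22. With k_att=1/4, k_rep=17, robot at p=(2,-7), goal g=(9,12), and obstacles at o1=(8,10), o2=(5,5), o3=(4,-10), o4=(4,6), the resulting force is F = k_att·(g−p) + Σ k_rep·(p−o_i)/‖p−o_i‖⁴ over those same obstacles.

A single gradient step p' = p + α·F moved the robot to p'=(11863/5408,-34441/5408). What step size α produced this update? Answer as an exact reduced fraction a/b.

F_att = 1/4·(g−p) = 1/4·(7,19) = (1.7500,4.7500)
o1: d²=325 > ρ²=22 → inactive
o2: d²=153 > ρ²=22 → inactive
o3: d²=13 ≤ ρ²=22; F_rep = 17·(-2,3)/13² = (-0.2012,0.3018)
o4: d²=173 > ρ²=22 → inactive
F = F_att + ΣF_rep = (1.5488,5.0518)
Δp = p'−p = (0.1936,0.6315); α = Δx/Fx = (1047/5408) / (1047/676) = 1/8
check: Δy/Fy = (3415/5408) / (3415/676) = 1/8 ✓

α = 1/8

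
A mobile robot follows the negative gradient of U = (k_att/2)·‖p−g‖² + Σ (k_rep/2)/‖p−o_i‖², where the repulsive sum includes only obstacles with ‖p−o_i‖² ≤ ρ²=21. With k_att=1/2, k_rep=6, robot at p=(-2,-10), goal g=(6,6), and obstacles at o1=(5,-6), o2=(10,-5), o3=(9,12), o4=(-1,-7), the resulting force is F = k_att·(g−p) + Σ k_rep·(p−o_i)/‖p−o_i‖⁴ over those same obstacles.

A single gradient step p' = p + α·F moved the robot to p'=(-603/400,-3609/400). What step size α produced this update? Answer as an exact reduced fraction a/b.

α = 1/8

F_att = 1/2·(g−p) = 1/2·(8,16) = (4.0000,8.0000)
o1: d²=65 > ρ²=21 → inactive
o2: d²=169 > ρ²=21 → inactive
o3: d²=605 > ρ²=21 → inactive
o4: d²=10 ≤ ρ²=21; F_rep = 6·(-1,-3)/10² = (-0.0600,-0.1800)
F = F_att + ΣF_rep = (3.9400,7.8200)
Δp = p'−p = (0.4925,0.9775); α = Δx/Fx = (197/400) / (197/50) = 1/8
check: Δy/Fy = (391/400) / (391/50) = 1/8 ✓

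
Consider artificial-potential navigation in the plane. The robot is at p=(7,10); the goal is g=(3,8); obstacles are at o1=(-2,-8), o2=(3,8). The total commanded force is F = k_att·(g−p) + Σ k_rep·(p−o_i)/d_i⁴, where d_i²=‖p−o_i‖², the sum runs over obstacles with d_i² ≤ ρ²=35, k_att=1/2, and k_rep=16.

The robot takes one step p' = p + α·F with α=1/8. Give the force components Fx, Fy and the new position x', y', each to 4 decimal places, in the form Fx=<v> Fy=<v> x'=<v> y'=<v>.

Fx=-1.8400 Fy=-0.9200 x'=6.7700 y'=9.8850

F_att = 1/2·(g−p) = 1/2·(-4,-2) = (-2.0000,-1.0000)
o1: d²=405 > ρ²=35 → inactive
o2: d²=20 ≤ ρ²=35; F_rep = 16·(4,2)/20² = (0.1600,0.0800)
F = F_att + ΣF_rep = (-1.8400,-0.9200)
p' = p + 1/8·F = (6.7700,9.8850)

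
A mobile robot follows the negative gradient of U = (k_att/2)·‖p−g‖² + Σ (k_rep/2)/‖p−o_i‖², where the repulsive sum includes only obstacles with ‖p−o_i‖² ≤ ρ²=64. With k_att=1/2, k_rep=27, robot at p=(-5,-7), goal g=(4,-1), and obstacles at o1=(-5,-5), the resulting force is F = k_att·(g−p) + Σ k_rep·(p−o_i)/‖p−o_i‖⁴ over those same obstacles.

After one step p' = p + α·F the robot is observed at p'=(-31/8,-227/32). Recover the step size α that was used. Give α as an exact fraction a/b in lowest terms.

F_att = 1/2·(g−p) = 1/2·(9,6) = (4.5000,3.0000)
o1: d²=4 ≤ ρ²=64; F_rep = 27·(0,-2)/4² = (0.0000,-3.3750)
F = F_att + ΣF_rep = (4.5000,-0.3750)
Δp = p'−p = (1.1250,-0.0938); α = Δx/Fx = (9/8) / (9/2) = 1/4
check: Δy/Fy = (-3/32) / (-3/8) = 1/4 ✓

α = 1/4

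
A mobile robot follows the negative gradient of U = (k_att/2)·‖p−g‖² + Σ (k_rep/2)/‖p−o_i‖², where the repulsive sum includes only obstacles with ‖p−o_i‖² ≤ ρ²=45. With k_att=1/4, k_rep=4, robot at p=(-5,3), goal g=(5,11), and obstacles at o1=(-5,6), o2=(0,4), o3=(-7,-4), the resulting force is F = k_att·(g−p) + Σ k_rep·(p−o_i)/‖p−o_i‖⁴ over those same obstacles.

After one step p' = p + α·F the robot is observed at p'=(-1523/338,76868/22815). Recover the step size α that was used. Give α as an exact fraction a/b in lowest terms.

α = 1/5

F_att = 1/4·(g−p) = 1/4·(10,8) = (2.5000,2.0000)
o1: d²=9 ≤ ρ²=45; F_rep = 4·(0,-3)/9² = (0.0000,-0.1481)
o2: d²=26 ≤ ρ²=45; F_rep = 4·(-5,-1)/26² = (-0.0296,-0.0059)
o3: d²=53 > ρ²=45 → inactive
F = F_att + ΣF_rep = (2.4704,1.8459)
Δp = p'−p = (0.4941,0.3692); α = Δx/Fx = (167/338) / (835/338) = 1/5
check: Δy/Fy = (8423/22815) / (8423/4563) = 1/5 ✓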